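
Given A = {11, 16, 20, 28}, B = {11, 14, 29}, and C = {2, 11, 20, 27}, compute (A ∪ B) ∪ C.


A ∪ B = {11, 14, 16, 20, 28, 29}
(A ∪ B) ∪ C = {2, 11, 14, 16, 20, 27, 28, 29}

A ∪ B ∪ C = {2, 11, 14, 16, 20, 27, 28, 29}


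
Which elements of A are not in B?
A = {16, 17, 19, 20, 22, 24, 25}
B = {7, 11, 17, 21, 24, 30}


A \ B = elements in A but not in B
A = {16, 17, 19, 20, 22, 24, 25}
B = {7, 11, 17, 21, 24, 30}
Remove from A any elements in B
A \ B = {16, 19, 20, 22, 25}

A \ B = {16, 19, 20, 22, 25}


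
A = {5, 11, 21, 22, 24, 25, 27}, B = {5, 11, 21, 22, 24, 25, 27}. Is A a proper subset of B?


A ⊂ B requires: A ⊆ B AND A ≠ B.
A ⊆ B? Yes
A = B? Yes
A = B, so A is not a PROPER subset.

No, A is not a proper subset of B


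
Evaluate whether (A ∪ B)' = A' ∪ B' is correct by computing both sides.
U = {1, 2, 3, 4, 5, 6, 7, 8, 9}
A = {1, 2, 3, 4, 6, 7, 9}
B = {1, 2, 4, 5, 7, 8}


LHS: A ∪ B = {1, 2, 3, 4, 5, 6, 7, 8, 9}
(A ∪ B)' = U \ (A ∪ B) = ∅
A' = {5, 8}, B' = {3, 6, 9}
Claimed RHS: A' ∪ B' = {3, 5, 6, 8, 9}
Identity is INVALID: LHS = ∅ but the RHS claimed here equals {3, 5, 6, 8, 9}. The correct form is (A ∪ B)' = A' ∩ B'.

Identity is invalid: (A ∪ B)' = ∅ but A' ∪ B' = {3, 5, 6, 8, 9}. The correct De Morgan law is (A ∪ B)' = A' ∩ B'.


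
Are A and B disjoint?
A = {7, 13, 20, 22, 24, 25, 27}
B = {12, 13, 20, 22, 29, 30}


Disjoint means A ∩ B = ∅.
A ∩ B = {13, 20, 22}
A ∩ B ≠ ∅, so A and B are NOT disjoint.

No, A and B are not disjoint (A ∩ B = {13, 20, 22})


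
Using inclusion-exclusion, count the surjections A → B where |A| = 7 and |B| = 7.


n = |A| = 7, k = |B| = 7. Surjections via inclusion-exclusion:
S(n,k) = Σ(-1)^i × C(k,i) × (k-i)^n, i=0 to k
i=0: (-1)^0×C(7,0)×7^7 = 823543
i=1: (-1)^1×C(7,1)×6^7 = -1959552
i=2: (-1)^2×C(7,2)×5^7 = 1640625
i=3: (-1)^3×C(7,3)×4^7 = -573440
i=4: (-1)^4×C(7,4)×3^7 = 76545
i=5: (-1)^5×C(7,5)×2^7 = -2688
i=6: (-1)^6×C(7,6)×1^7 = 7
i=7: (-1)^7×C(7,7)×0^7 = 0
Total = 5040

Number of surjections = 5040


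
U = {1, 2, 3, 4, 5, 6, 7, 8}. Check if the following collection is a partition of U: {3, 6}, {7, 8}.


A partition requires: (1) non-empty parts, (2) pairwise disjoint, (3) union = U
Parts: {3, 6}, {7, 8}
Union of parts: {3, 6, 7, 8}
U = {1, 2, 3, 4, 5, 6, 7, 8}
All non-empty? True
Pairwise disjoint? True
Covers U? False

No, not a valid partition


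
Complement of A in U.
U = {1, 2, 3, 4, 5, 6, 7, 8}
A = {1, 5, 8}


Aᶜ = U \ A = elements in U but not in A
U = {1, 2, 3, 4, 5, 6, 7, 8}
A = {1, 5, 8}
Aᶜ = {2, 3, 4, 6, 7}

Aᶜ = {2, 3, 4, 6, 7}


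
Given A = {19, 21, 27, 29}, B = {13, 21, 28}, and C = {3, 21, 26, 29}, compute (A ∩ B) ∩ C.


A ∩ B = {21}
(A ∩ B) ∩ C = {21}

A ∩ B ∩ C = {21}


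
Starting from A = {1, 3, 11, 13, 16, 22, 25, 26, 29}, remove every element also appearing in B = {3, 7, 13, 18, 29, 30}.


A \ B = elements in A but not in B
A = {1, 3, 11, 13, 16, 22, 25, 26, 29}
B = {3, 7, 13, 18, 29, 30}
Remove from A any elements in B
A \ B = {1, 11, 16, 22, 25, 26}

A \ B = {1, 11, 16, 22, 25, 26}


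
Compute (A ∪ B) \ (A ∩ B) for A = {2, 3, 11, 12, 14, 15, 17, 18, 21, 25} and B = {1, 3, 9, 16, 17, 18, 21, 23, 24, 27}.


A △ B = (A \ B) ∪ (B \ A) = elements in exactly one of A or B
A \ B = {2, 11, 12, 14, 15, 25}
B \ A = {1, 9, 16, 23, 24, 27}
A △ B = {1, 2, 9, 11, 12, 14, 15, 16, 23, 24, 25, 27}

A △ B = {1, 2, 9, 11, 12, 14, 15, 16, 23, 24, 25, 27}


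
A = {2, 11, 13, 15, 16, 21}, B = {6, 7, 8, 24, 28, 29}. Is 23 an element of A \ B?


A = {2, 11, 13, 15, 16, 21}, B = {6, 7, 8, 24, 28, 29}
A \ B = elements in A but not in B
A \ B = {2, 11, 13, 15, 16, 21}
Checking if 23 ∈ A \ B
23 is not in A \ B → False

23 ∉ A \ B


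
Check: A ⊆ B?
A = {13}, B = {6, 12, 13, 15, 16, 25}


A ⊆ B means every element of A is in B.
All elements of A are in B.
So A ⊆ B.

Yes, A ⊆ B


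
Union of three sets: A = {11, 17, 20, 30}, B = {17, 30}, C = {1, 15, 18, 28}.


A ∪ B = {11, 17, 20, 30}
(A ∪ B) ∪ C = {1, 11, 15, 17, 18, 20, 28, 30}

A ∪ B ∪ C = {1, 11, 15, 17, 18, 20, 28, 30}


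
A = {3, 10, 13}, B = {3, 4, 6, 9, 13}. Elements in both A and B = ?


A = {3, 10, 13}
B = {3, 4, 6, 9, 13}
Region: in both A and B
Elements: {3, 13}

Elements in both A and B: {3, 13}


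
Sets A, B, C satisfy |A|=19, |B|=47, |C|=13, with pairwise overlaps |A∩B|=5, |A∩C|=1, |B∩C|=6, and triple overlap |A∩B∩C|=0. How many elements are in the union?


|A∪B∪C| = |A|+|B|+|C| - |A∩B|-|A∩C|-|B∩C| + |A∩B∩C|
= 19+47+13 - 5-1-6 + 0
= 79 - 12 + 0
= 67

|A ∪ B ∪ C| = 67


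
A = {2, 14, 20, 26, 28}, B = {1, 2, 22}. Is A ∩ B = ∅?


Disjoint means A ∩ B = ∅.
A ∩ B = {2}
A ∩ B ≠ ∅, so A and B are NOT disjoint.

No, A and B are not disjoint (A ∩ B = {2})


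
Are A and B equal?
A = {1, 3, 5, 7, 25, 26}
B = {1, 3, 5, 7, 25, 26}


Two sets are equal iff they have exactly the same elements.
A = {1, 3, 5, 7, 25, 26}
B = {1, 3, 5, 7, 25, 26}
Same elements → A = B

Yes, A = B


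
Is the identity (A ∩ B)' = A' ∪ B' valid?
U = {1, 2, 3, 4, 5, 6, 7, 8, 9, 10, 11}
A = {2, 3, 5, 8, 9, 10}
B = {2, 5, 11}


LHS: A ∩ B = {2, 5}
(A ∩ B)' = U \ (A ∩ B) = {1, 3, 4, 6, 7, 8, 9, 10, 11}
A' = {1, 4, 6, 7, 11}, B' = {1, 3, 4, 6, 7, 8, 9, 10}
Claimed RHS: A' ∪ B' = {1, 3, 4, 6, 7, 8, 9, 10, 11}
Identity is VALID: LHS = RHS = {1, 3, 4, 6, 7, 8, 9, 10, 11} ✓

Identity is valid. (A ∩ B)' = A' ∪ B' = {1, 3, 4, 6, 7, 8, 9, 10, 11}


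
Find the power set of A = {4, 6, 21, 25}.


|A| = 4, so |P(A)| = 2^4 = 16
Enumerate subsets by cardinality (0 to 4):
∅, {4}, {6}, {21}, {25}, {4, 6}, {4, 21}, {4, 25}, {6, 21}, {6, 25}, {21, 25}, {4, 6, 21}, {4, 6, 25}, {4, 21, 25}, {6, 21, 25}, {4, 6, 21, 25}

P(A) has 16 subsets: ∅, {4}, {6}, {21}, {25}, {4, 6}, {4, 21}, {4, 25}, {6, 21}, {6, 25}, {21, 25}, {4, 6, 21}, {4, 6, 25}, {4, 21, 25}, {6, 21, 25}, {4, 6, 21, 25}


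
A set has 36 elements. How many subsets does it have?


Number of subsets = 2^n
= 2^36
= 68719476736

|P(A)| = 68719476736


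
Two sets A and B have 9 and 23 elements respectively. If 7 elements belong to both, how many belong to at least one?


|A ∪ B| = |A| + |B| - |A ∩ B|
= 9 + 23 - 7
= 25

|A ∪ B| = 25


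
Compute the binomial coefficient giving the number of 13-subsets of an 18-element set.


C(n,k) = n! / (k!(n-k)!)
C(18,13) = 18! / (13!5!)
= 8568

C(18,13) = 8568


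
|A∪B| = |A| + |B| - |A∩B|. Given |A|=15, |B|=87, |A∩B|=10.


|A ∪ B| = |A| + |B| - |A ∩ B|
= 15 + 87 - 10
= 92

|A ∪ B| = 92


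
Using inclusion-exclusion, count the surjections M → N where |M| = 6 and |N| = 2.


n = |M| = 6, k = |N| = 2. Surjections via inclusion-exclusion:
S(n,k) = Σ(-1)^i × C(k,i) × (k-i)^n, i=0 to k
i=0: (-1)^0×C(2,0)×2^6 = 64
i=1: (-1)^1×C(2,1)×1^6 = -2
i=2: (-1)^2×C(2,2)×0^6 = 0
Total = 62

Number of surjections = 62


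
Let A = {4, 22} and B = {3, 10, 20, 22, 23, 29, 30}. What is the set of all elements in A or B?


A ∪ B = all elements in A or B (or both)
A = {4, 22}
B = {3, 10, 20, 22, 23, 29, 30}
A ∪ B = {3, 4, 10, 20, 22, 23, 29, 30}

A ∪ B = {3, 4, 10, 20, 22, 23, 29, 30}


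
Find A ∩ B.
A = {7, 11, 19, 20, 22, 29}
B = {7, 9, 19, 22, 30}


A ∩ B = elements in both A and B
A = {7, 11, 19, 20, 22, 29}
B = {7, 9, 19, 22, 30}
A ∩ B = {7, 19, 22}

A ∩ B = {7, 19, 22}


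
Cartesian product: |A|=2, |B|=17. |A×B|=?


|A × B| = |A| × |B|
= 2 × 17
= 34

|A × B| = 34


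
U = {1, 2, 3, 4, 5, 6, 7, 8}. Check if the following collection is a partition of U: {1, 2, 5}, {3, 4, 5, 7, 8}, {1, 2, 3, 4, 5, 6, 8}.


A partition requires: (1) non-empty parts, (2) pairwise disjoint, (3) union = U
Parts: {1, 2, 5}, {3, 4, 5, 7, 8}, {1, 2, 3, 4, 5, 6, 8}
Union of parts: {1, 2, 3, 4, 5, 6, 7, 8}
U = {1, 2, 3, 4, 5, 6, 7, 8}
All non-empty? True
Pairwise disjoint? False
Covers U? True

No, not a valid partition


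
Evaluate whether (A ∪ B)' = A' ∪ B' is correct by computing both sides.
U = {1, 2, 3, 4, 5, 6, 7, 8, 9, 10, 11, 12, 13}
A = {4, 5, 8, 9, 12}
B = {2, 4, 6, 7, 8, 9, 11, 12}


LHS: A ∪ B = {2, 4, 5, 6, 7, 8, 9, 11, 12}
(A ∪ B)' = U \ (A ∪ B) = {1, 3, 10, 13}
A' = {1, 2, 3, 6, 7, 10, 11, 13}, B' = {1, 3, 5, 10, 13}
Claimed RHS: A' ∪ B' = {1, 2, 3, 5, 6, 7, 10, 11, 13}
Identity is INVALID: LHS = {1, 3, 10, 13} but the RHS claimed here equals {1, 2, 3, 5, 6, 7, 10, 11, 13}. The correct form is (A ∪ B)' = A' ∩ B'.

Identity is invalid: (A ∪ B)' = {1, 3, 10, 13} but A' ∪ B' = {1, 2, 3, 5, 6, 7, 10, 11, 13}. The correct De Morgan law is (A ∪ B)' = A' ∩ B'.


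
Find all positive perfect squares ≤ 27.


Checking each candidate:
Condition: positive perfect squares ≤ 27
Result = {1, 4, 9, 16, 25}

{1, 4, 9, 16, 25}


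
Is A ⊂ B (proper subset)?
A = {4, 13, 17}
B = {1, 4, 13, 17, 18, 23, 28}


A ⊂ B requires: A ⊆ B AND A ≠ B.
A ⊆ B? Yes
A = B? No
A ⊂ B: Yes (A is a proper subset of B)

Yes, A ⊂ B


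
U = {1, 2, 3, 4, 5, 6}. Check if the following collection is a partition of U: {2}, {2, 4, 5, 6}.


A partition requires: (1) non-empty parts, (2) pairwise disjoint, (3) union = U
Parts: {2}, {2, 4, 5, 6}
Union of parts: {2, 4, 5, 6}
U = {1, 2, 3, 4, 5, 6}
All non-empty? True
Pairwise disjoint? False
Covers U? False

No, not a valid partition


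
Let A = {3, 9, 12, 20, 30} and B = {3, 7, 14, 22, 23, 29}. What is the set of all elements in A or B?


A ∪ B = all elements in A or B (or both)
A = {3, 9, 12, 20, 30}
B = {3, 7, 14, 22, 23, 29}
A ∪ B = {3, 7, 9, 12, 14, 20, 22, 23, 29, 30}

A ∪ B = {3, 7, 9, 12, 14, 20, 22, 23, 29, 30}


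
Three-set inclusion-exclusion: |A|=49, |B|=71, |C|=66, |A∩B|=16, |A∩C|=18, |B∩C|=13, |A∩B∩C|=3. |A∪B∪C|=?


|A∪B∪C| = |A|+|B|+|C| - |A∩B|-|A∩C|-|B∩C| + |A∩B∩C|
= 49+71+66 - 16-18-13 + 3
= 186 - 47 + 3
= 142

|A ∪ B ∪ C| = 142


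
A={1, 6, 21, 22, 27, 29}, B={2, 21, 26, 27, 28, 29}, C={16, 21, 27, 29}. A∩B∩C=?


A ∩ B = {21, 27, 29}
(A ∩ B) ∩ C = {21, 27, 29}

A ∩ B ∩ C = {21, 27, 29}


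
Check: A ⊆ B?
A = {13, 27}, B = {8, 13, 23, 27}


A ⊆ B means every element of A is in B.
All elements of A are in B.
So A ⊆ B.

Yes, A ⊆ B


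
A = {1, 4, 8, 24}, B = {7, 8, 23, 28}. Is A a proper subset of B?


A ⊂ B requires: A ⊆ B AND A ≠ B.
A ⊆ B? No
A ⊄ B, so A is not a proper subset.

No, A is not a proper subset of B


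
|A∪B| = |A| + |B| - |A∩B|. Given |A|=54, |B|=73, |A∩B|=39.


|A ∪ B| = |A| + |B| - |A ∩ B|
= 54 + 73 - 39
= 88

|A ∪ B| = 88


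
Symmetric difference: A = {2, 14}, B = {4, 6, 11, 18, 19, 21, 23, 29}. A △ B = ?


A △ B = (A \ B) ∪ (B \ A) = elements in exactly one of A or B
A \ B = {2, 14}
B \ A = {4, 6, 11, 18, 19, 21, 23, 29}
A △ B = {2, 4, 6, 11, 14, 18, 19, 21, 23, 29}

A △ B = {2, 4, 6, 11, 14, 18, 19, 21, 23, 29}


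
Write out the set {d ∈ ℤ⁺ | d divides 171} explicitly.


Checking each candidate:
Condition: positive divisors of 171
Result = {1, 3, 9, 19, 57, 171}

{1, 3, 9, 19, 57, 171}


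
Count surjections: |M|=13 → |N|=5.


n = |M| = 13, k = |N| = 5. Surjections via inclusion-exclusion:
S(n,k) = Σ(-1)^i × C(k,i) × (k-i)^n, i=0 to k
i=0: (-1)^0×C(5,0)×5^13 = 1220703125
i=1: (-1)^1×C(5,1)×4^13 = -335544320
i=2: (-1)^2×C(5,2)×3^13 = 15943230
i=3: (-1)^3×C(5,3)×2^13 = -81920
i=4: (-1)^4×C(5,4)×1^13 = 5
i=5: (-1)^5×C(5,5)×0^13 = 0
Total = 901020120

Number of surjections = 901020120


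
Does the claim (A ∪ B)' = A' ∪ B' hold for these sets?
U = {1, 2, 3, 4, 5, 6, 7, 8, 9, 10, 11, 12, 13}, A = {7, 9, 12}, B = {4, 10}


LHS: A ∪ B = {4, 7, 9, 10, 12}
(A ∪ B)' = U \ (A ∪ B) = {1, 2, 3, 5, 6, 8, 11, 13}
A' = {1, 2, 3, 4, 5, 6, 8, 10, 11, 13}, B' = {1, 2, 3, 5, 6, 7, 8, 9, 11, 12, 13}
Claimed RHS: A' ∪ B' = {1, 2, 3, 4, 5, 6, 7, 8, 9, 10, 11, 12, 13}
Identity is INVALID: LHS = {1, 2, 3, 5, 6, 8, 11, 13} but the RHS claimed here equals {1, 2, 3, 4, 5, 6, 7, 8, 9, 10, 11, 12, 13}. The correct form is (A ∪ B)' = A' ∩ B'.

Identity is invalid: (A ∪ B)' = {1, 2, 3, 5, 6, 8, 11, 13} but A' ∪ B' = {1, 2, 3, 4, 5, 6, 7, 8, 9, 10, 11, 12, 13}. The correct De Morgan law is (A ∪ B)' = A' ∩ B'.


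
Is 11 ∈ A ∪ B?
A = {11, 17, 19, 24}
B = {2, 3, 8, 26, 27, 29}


A = {11, 17, 19, 24}, B = {2, 3, 8, 26, 27, 29}
A ∪ B = all elements in A or B
A ∪ B = {2, 3, 8, 11, 17, 19, 24, 26, 27, 29}
Checking if 11 ∈ A ∪ B
11 is in A ∪ B → True

11 ∈ A ∪ B


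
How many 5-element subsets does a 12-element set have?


C(n,k) = n! / (k!(n-k)!)
C(12,5) = 12! / (5!7!)
= 792

C(12,5) = 792


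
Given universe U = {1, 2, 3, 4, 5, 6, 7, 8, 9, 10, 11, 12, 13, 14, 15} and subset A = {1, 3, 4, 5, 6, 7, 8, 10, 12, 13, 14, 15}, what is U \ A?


Aᶜ = U \ A = elements in U but not in A
U = {1, 2, 3, 4, 5, 6, 7, 8, 9, 10, 11, 12, 13, 14, 15}
A = {1, 3, 4, 5, 6, 7, 8, 10, 12, 13, 14, 15}
Aᶜ = {2, 9, 11}

Aᶜ = {2, 9, 11}


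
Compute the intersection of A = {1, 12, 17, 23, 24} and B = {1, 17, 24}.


A ∩ B = elements in both A and B
A = {1, 12, 17, 23, 24}
B = {1, 17, 24}
A ∩ B = {1, 17, 24}

A ∩ B = {1, 17, 24}


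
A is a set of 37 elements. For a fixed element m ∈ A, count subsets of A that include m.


Subsets of A containing m correspond to subsets of A \ {m}, which has 36 elements.
Count = 2^(n-1) = 2^36
= 68719476736

Number of subsets containing m = 68719476736


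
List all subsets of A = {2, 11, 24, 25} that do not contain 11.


A subset of A that omits 11 is a subset of A \ {11}, so there are 2^(n-1) = 2^3 = 8 of them.
Subsets excluding 11: ∅, {2}, {24}, {25}, {2, 24}, {2, 25}, {24, 25}, {2, 24, 25}

Subsets excluding 11 (8 total): ∅, {2}, {24}, {25}, {2, 24}, {2, 25}, {24, 25}, {2, 24, 25}


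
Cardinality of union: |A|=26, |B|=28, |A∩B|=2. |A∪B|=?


|A ∪ B| = |A| + |B| - |A ∩ B|
= 26 + 28 - 2
= 52

|A ∪ B| = 52


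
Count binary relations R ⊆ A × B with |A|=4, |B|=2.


A relation from A to B is any subset of A × B.
|A × B| = 4 × 2 = 8
# relations = 2^|A × B| = 2^8 = 256

Number of relations = 256


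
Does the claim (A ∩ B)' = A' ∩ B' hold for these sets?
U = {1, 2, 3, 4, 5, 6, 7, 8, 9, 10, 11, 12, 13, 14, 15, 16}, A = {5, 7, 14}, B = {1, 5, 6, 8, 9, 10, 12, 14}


LHS: A ∩ B = {5, 14}
(A ∩ B)' = U \ (A ∩ B) = {1, 2, 3, 4, 6, 7, 8, 9, 10, 11, 12, 13, 15, 16}
A' = {1, 2, 3, 4, 6, 8, 9, 10, 11, 12, 13, 15, 16}, B' = {2, 3, 4, 7, 11, 13, 15, 16}
Claimed RHS: A' ∩ B' = {2, 3, 4, 11, 13, 15, 16}
Identity is INVALID: LHS = {1, 2, 3, 4, 6, 7, 8, 9, 10, 11, 12, 13, 15, 16} but the RHS claimed here equals {2, 3, 4, 11, 13, 15, 16}. The correct form is (A ∩ B)' = A' ∪ B'.

Identity is invalid: (A ∩ B)' = {1, 2, 3, 4, 6, 7, 8, 9, 10, 11, 12, 13, 15, 16} but A' ∩ B' = {2, 3, 4, 11, 13, 15, 16}. The correct De Morgan law is (A ∩ B)' = A' ∪ B'.


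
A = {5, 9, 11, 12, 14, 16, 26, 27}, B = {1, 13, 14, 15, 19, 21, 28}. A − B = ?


A \ B = elements in A but not in B
A = {5, 9, 11, 12, 14, 16, 26, 27}
B = {1, 13, 14, 15, 19, 21, 28}
Remove from A any elements in B
A \ B = {5, 9, 11, 12, 16, 26, 27}

A \ B = {5, 9, 11, 12, 16, 26, 27}


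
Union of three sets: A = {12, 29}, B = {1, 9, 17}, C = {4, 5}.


A ∪ B = {1, 9, 12, 17, 29}
(A ∪ B) ∪ C = {1, 4, 5, 9, 12, 17, 29}

A ∪ B ∪ C = {1, 4, 5, 9, 12, 17, 29}


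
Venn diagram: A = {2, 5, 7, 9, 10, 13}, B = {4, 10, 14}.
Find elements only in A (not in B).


A = {2, 5, 7, 9, 10, 13}
B = {4, 10, 14}
Region: only in A (not in B)
Elements: {2, 5, 7, 9, 13}

Elements only in A (not in B): {2, 5, 7, 9, 13}


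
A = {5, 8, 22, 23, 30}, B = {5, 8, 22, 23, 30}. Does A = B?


Two sets are equal iff they have exactly the same elements.
A = {5, 8, 22, 23, 30}
B = {5, 8, 22, 23, 30}
Same elements → A = B

Yes, A = B


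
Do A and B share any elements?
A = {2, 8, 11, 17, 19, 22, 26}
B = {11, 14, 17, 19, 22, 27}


Disjoint means A ∩ B = ∅.
A ∩ B = {11, 17, 19, 22}
A ∩ B ≠ ∅, so A and B are NOT disjoint.

Yes — A and B share the element(s) of A ∩ B = {11, 17, 19, 22}, so they are not disjoint


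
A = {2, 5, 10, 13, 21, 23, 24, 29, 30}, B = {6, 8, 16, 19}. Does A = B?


Two sets are equal iff they have exactly the same elements.
A = {2, 5, 10, 13, 21, 23, 24, 29, 30}
B = {6, 8, 16, 19}
Differences: {2, 5, 6, 8, 10, 13, 16, 19, 21, 23, 24, 29, 30}
A ≠ B

No, A ≠ B


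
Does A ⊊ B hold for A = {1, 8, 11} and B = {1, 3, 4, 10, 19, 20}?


A ⊂ B requires: A ⊆ B AND A ≠ B.
A ⊆ B? No
A ⊄ B, so A is not a proper subset.

No, A is not a proper subset of B


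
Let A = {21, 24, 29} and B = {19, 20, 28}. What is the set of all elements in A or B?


A ∪ B = all elements in A or B (or both)
A = {21, 24, 29}
B = {19, 20, 28}
A ∪ B = {19, 20, 21, 24, 28, 29}

A ∪ B = {19, 20, 21, 24, 28, 29}


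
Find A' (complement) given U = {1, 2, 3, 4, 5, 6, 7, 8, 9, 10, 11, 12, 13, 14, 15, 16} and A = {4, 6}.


Aᶜ = U \ A = elements in U but not in A
U = {1, 2, 3, 4, 5, 6, 7, 8, 9, 10, 11, 12, 13, 14, 15, 16}
A = {4, 6}
Aᶜ = {1, 2, 3, 5, 7, 8, 9, 10, 11, 12, 13, 14, 15, 16}

Aᶜ = {1, 2, 3, 5, 7, 8, 9, 10, 11, 12, 13, 14, 15, 16}


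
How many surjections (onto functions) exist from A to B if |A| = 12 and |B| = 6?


n = |A| = 12, k = |B| = 6. Surjections via inclusion-exclusion:
S(n,k) = Σ(-1)^i × C(k,i) × (k-i)^n, i=0 to k
i=0: (-1)^0×C(6,0)×6^12 = 2176782336
i=1: (-1)^1×C(6,1)×5^12 = -1464843750
i=2: (-1)^2×C(6,2)×4^12 = 251658240
i=3: (-1)^3×C(6,3)×3^12 = -10628820
i=4: (-1)^4×C(6,4)×2^12 = 61440
i=5: (-1)^5×C(6,5)×1^12 = -6
i=6: (-1)^6×C(6,6)×0^12 = 0
Total = 953029440

Number of surjections = 953029440


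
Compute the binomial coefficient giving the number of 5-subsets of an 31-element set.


C(n,k) = n! / (k!(n-k)!)
C(31,5) = 31! / (5!26!)
= 169911

C(31,5) = 169911


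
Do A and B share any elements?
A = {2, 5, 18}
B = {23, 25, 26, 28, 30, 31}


Disjoint means A ∩ B = ∅.
A ∩ B = ∅
A ∩ B = ∅, so A and B are disjoint.

No — A and B share no elements (A ∩ B = ∅), so they are disjoint


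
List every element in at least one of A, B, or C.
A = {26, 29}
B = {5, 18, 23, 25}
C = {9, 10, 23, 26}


A ∪ B = {5, 18, 23, 25, 26, 29}
(A ∪ B) ∪ C = {5, 9, 10, 18, 23, 25, 26, 29}

A ∪ B ∪ C = {5, 9, 10, 18, 23, 25, 26, 29}


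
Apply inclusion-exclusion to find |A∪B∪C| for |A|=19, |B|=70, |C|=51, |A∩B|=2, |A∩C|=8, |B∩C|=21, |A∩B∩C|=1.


|A∪B∪C| = |A|+|B|+|C| - |A∩B|-|A∩C|-|B∩C| + |A∩B∩C|
= 19+70+51 - 2-8-21 + 1
= 140 - 31 + 1
= 110

|A ∪ B ∪ C| = 110


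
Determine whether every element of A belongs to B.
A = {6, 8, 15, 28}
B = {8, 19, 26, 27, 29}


A ⊆ B means every element of A is in B.
Elements in A not in B: {6, 15, 28}
So A ⊄ B.

No, A ⊄ B


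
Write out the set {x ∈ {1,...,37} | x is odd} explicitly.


Checking each candidate:
Condition: odd numbers in {1,...,37}
Result = {1, 3, 5, 7, 9, 11, 13, 15, 17, 19, 21, 23, 25, 27, 29, 31, 33, 35, 37}

{1, 3, 5, 7, 9, 11, 13, 15, 17, 19, 21, 23, 25, 27, 29, 31, 33, 35, 37}


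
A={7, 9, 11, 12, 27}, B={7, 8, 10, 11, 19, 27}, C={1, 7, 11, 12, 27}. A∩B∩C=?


A ∩ B = {7, 11, 27}
(A ∩ B) ∩ C = {7, 11, 27}

A ∩ B ∩ C = {7, 11, 27}


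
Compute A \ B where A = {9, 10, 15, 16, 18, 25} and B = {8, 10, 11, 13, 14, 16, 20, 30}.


A \ B = elements in A but not in B
A = {9, 10, 15, 16, 18, 25}
B = {8, 10, 11, 13, 14, 16, 20, 30}
Remove from A any elements in B
A \ B = {9, 15, 18, 25}

A \ B = {9, 15, 18, 25}


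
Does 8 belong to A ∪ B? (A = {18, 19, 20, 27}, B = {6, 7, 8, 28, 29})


A = {18, 19, 20, 27}, B = {6, 7, 8, 28, 29}
A ∪ B = all elements in A or B
A ∪ B = {6, 7, 8, 18, 19, 20, 27, 28, 29}
Checking if 8 ∈ A ∪ B
8 is in A ∪ B → True

8 ∈ A ∪ B


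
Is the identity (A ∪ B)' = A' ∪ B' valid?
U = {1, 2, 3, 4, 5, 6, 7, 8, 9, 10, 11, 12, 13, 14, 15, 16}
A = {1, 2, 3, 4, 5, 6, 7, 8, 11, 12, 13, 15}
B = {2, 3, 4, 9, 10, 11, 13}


LHS: A ∪ B = {1, 2, 3, 4, 5, 6, 7, 8, 9, 10, 11, 12, 13, 15}
(A ∪ B)' = U \ (A ∪ B) = {14, 16}
A' = {9, 10, 14, 16}, B' = {1, 5, 6, 7, 8, 12, 14, 15, 16}
Claimed RHS: A' ∪ B' = {1, 5, 6, 7, 8, 9, 10, 12, 14, 15, 16}
Identity is INVALID: LHS = {14, 16} but the RHS claimed here equals {1, 5, 6, 7, 8, 9, 10, 12, 14, 15, 16}. The correct form is (A ∪ B)' = A' ∩ B'.

Identity is invalid: (A ∪ B)' = {14, 16} but A' ∪ B' = {1, 5, 6, 7, 8, 9, 10, 12, 14, 15, 16}. The correct De Morgan law is (A ∪ B)' = A' ∩ B'.


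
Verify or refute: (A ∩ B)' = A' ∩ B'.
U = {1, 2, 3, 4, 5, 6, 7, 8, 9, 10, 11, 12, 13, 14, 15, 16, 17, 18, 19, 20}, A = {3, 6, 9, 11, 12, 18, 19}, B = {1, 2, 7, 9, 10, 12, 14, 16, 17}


LHS: A ∩ B = {9, 12}
(A ∩ B)' = U \ (A ∩ B) = {1, 2, 3, 4, 5, 6, 7, 8, 10, 11, 13, 14, 15, 16, 17, 18, 19, 20}
A' = {1, 2, 4, 5, 7, 8, 10, 13, 14, 15, 16, 17, 20}, B' = {3, 4, 5, 6, 8, 11, 13, 15, 18, 19, 20}
Claimed RHS: A' ∩ B' = {4, 5, 8, 13, 15, 20}
Identity is INVALID: LHS = {1, 2, 3, 4, 5, 6, 7, 8, 10, 11, 13, 14, 15, 16, 17, 18, 19, 20} but the RHS claimed here equals {4, 5, 8, 13, 15, 20}. The correct form is (A ∩ B)' = A' ∪ B'.

Identity is invalid: (A ∩ B)' = {1, 2, 3, 4, 5, 6, 7, 8, 10, 11, 13, 14, 15, 16, 17, 18, 19, 20} but A' ∩ B' = {4, 5, 8, 13, 15, 20}. The correct De Morgan law is (A ∩ B)' = A' ∪ B'.


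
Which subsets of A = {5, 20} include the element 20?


A subset of A contains 20 iff the remaining 1 elements form any subset of A \ {20}.
Count: 2^(n-1) = 2^1 = 2
Subsets containing 20: {20}, {5, 20}

Subsets containing 20 (2 total): {20}, {5, 20}


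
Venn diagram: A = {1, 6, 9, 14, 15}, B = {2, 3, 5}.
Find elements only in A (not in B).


A = {1, 6, 9, 14, 15}
B = {2, 3, 5}
Region: only in A (not in B)
Elements: {1, 6, 9, 14, 15}

Elements only in A (not in B): {1, 6, 9, 14, 15}


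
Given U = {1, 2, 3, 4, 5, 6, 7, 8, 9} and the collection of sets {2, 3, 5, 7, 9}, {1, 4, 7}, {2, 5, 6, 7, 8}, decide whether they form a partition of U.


A partition requires: (1) non-empty parts, (2) pairwise disjoint, (3) union = U
Parts: {2, 3, 5, 7, 9}, {1, 4, 7}, {2, 5, 6, 7, 8}
Union of parts: {1, 2, 3, 4, 5, 6, 7, 8, 9}
U = {1, 2, 3, 4, 5, 6, 7, 8, 9}
All non-empty? True
Pairwise disjoint? False
Covers U? True

No, not a valid partition


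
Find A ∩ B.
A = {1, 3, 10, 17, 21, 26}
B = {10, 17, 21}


A ∩ B = elements in both A and B
A = {1, 3, 10, 17, 21, 26}
B = {10, 17, 21}
A ∩ B = {10, 17, 21}

A ∩ B = {10, 17, 21}


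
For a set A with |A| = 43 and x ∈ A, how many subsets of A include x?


Subsets of A containing x correspond to subsets of A \ {x}, which has 42 elements.
Count = 2^(n-1) = 2^42
= 4398046511104

Number of subsets containing x = 4398046511104


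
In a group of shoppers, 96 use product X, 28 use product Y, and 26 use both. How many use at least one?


|A ∪ B| = |A| + |B| - |A ∩ B|
= 96 + 28 - 26
= 98

|A ∪ B| = 98


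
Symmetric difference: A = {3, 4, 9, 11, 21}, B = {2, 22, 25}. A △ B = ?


A △ B = (A \ B) ∪ (B \ A) = elements in exactly one of A or B
A \ B = {3, 4, 9, 11, 21}
B \ A = {2, 22, 25}
A △ B = {2, 3, 4, 9, 11, 21, 22, 25}

A △ B = {2, 3, 4, 9, 11, 21, 22, 25}


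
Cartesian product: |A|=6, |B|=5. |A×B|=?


|A × B| = |A| × |B|
= 6 × 5
= 30

|A × B| = 30


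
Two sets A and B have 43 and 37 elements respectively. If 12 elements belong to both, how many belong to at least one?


|A ∪ B| = |A| + |B| - |A ∩ B|
= 43 + 37 - 12
= 68

|A ∪ B| = 68


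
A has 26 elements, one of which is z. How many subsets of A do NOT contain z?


Subsets of A avoiding z are subsets of A \ {z}, which has 25 elements.
Count = 2^(n-1) = 2^25
= 33554432

Number of subsets avoiding z = 33554432


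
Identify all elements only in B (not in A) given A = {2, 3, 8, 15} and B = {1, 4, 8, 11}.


A = {2, 3, 8, 15}
B = {1, 4, 8, 11}
Region: only in B (not in A)
Elements: {1, 4, 11}

Elements only in B (not in A): {1, 4, 11}


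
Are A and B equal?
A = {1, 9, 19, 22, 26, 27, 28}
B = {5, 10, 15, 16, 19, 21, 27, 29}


Two sets are equal iff they have exactly the same elements.
A = {1, 9, 19, 22, 26, 27, 28}
B = {5, 10, 15, 16, 19, 21, 27, 29}
Differences: {1, 5, 9, 10, 15, 16, 21, 22, 26, 28, 29}
A ≠ B

No, A ≠ B


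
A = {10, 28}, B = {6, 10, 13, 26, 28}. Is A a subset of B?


A ⊆ B means every element of A is in B.
All elements of A are in B.
So A ⊆ B.

Yes, A ⊆ B


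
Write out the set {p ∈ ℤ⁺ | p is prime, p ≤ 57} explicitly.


Checking each candidate:
Condition: primes ≤ 57
Result = {2, 3, 5, 7, 11, 13, 17, 19, 23, 29, 31, 37, 41, 43, 47, 53}

{2, 3, 5, 7, 11, 13, 17, 19, 23, 29, 31, 37, 41, 43, 47, 53}


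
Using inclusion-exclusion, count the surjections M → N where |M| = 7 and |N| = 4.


n = |M| = 7, k = |N| = 4. Surjections via inclusion-exclusion:
S(n,k) = Σ(-1)^i × C(k,i) × (k-i)^n, i=0 to k
i=0: (-1)^0×C(4,0)×4^7 = 16384
i=1: (-1)^1×C(4,1)×3^7 = -8748
i=2: (-1)^2×C(4,2)×2^7 = 768
i=3: (-1)^3×C(4,3)×1^7 = -4
i=4: (-1)^4×C(4,4)×0^7 = 0
Total = 8400

Number of surjections = 8400


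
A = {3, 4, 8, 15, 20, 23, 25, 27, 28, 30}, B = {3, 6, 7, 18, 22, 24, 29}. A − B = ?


A \ B = elements in A but not in B
A = {3, 4, 8, 15, 20, 23, 25, 27, 28, 30}
B = {3, 6, 7, 18, 22, 24, 29}
Remove from A any elements in B
A \ B = {4, 8, 15, 20, 23, 25, 27, 28, 30}

A \ B = {4, 8, 15, 20, 23, 25, 27, 28, 30}


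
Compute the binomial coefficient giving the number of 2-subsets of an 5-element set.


C(n,k) = n! / (k!(n-k)!)
C(5,2) = 5! / (2!3!)
= 10

C(5,2) = 10


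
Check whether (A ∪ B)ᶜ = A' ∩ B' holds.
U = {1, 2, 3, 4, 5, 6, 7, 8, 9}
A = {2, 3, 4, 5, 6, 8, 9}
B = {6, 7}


LHS: A ∪ B = {2, 3, 4, 5, 6, 7, 8, 9}
(A ∪ B)' = U \ (A ∪ B) = {1}
A' = {1, 7}, B' = {1, 2, 3, 4, 5, 8, 9}
Claimed RHS: A' ∩ B' = {1}
Identity is VALID: LHS = RHS = {1} ✓

Identity is valid. (A ∪ B)' = A' ∩ B' = {1}


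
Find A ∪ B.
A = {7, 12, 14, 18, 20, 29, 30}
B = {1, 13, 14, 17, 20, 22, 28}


A ∪ B = all elements in A or B (or both)
A = {7, 12, 14, 18, 20, 29, 30}
B = {1, 13, 14, 17, 20, 22, 28}
A ∪ B = {1, 7, 12, 13, 14, 17, 18, 20, 22, 28, 29, 30}

A ∪ B = {1, 7, 12, 13, 14, 17, 18, 20, 22, 28, 29, 30}


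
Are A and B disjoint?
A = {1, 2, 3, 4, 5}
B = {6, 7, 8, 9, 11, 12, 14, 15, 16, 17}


Disjoint means A ∩ B = ∅.
A ∩ B = ∅
A ∩ B = ∅, so A and B are disjoint.

Yes, A and B are disjoint


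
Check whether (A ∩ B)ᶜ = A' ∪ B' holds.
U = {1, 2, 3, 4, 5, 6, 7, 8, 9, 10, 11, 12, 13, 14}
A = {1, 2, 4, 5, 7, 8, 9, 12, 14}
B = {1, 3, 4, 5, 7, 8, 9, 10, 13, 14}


LHS: A ∩ B = {1, 4, 5, 7, 8, 9, 14}
(A ∩ B)' = U \ (A ∩ B) = {2, 3, 6, 10, 11, 12, 13}
A' = {3, 6, 10, 11, 13}, B' = {2, 6, 11, 12}
Claimed RHS: A' ∪ B' = {2, 3, 6, 10, 11, 12, 13}
Identity is VALID: LHS = RHS = {2, 3, 6, 10, 11, 12, 13} ✓

Identity is valid. (A ∩ B)' = A' ∪ B' = {2, 3, 6, 10, 11, 12, 13}


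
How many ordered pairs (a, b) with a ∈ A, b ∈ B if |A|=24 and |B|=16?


|A × B| = |A| × |B|
= 24 × 16
= 384

|A × B| = 384


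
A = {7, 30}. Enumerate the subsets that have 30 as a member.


A subset of A contains 30 iff the remaining 1 elements form any subset of A \ {30}.
Count: 2^(n-1) = 2^1 = 2
Subsets containing 30: {30}, {7, 30}

Subsets containing 30 (2 total): {30}, {7, 30}


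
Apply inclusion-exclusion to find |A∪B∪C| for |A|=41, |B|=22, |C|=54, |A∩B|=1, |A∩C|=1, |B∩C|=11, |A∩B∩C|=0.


|A∪B∪C| = |A|+|B|+|C| - |A∩B|-|A∩C|-|B∩C| + |A∩B∩C|
= 41+22+54 - 1-1-11 + 0
= 117 - 13 + 0
= 104

|A ∪ B ∪ C| = 104


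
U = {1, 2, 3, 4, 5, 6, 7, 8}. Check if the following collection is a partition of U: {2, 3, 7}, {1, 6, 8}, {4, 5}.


A partition requires: (1) non-empty parts, (2) pairwise disjoint, (3) union = U
Parts: {2, 3, 7}, {1, 6, 8}, {4, 5}
Union of parts: {1, 2, 3, 4, 5, 6, 7, 8}
U = {1, 2, 3, 4, 5, 6, 7, 8}
All non-empty? True
Pairwise disjoint? True
Covers U? True

Yes, valid partition


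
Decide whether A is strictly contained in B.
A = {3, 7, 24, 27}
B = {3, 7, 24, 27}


A ⊂ B requires: A ⊆ B AND A ≠ B.
A ⊆ B? Yes
A = B? Yes
A = B, so A is not a PROPER subset.

No, A is not a proper subset of B


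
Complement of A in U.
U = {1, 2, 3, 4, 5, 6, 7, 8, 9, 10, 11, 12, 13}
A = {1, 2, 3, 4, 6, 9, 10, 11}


Aᶜ = U \ A = elements in U but not in A
U = {1, 2, 3, 4, 5, 6, 7, 8, 9, 10, 11, 12, 13}
A = {1, 2, 3, 4, 6, 9, 10, 11}
Aᶜ = {5, 7, 8, 12, 13}

Aᶜ = {5, 7, 8, 12, 13}


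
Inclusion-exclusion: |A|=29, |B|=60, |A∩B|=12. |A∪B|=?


|A ∪ B| = |A| + |B| - |A ∩ B|
= 29 + 60 - 12
= 77

|A ∪ B| = 77


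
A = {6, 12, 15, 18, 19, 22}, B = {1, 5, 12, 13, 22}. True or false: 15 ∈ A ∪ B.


A = {6, 12, 15, 18, 19, 22}, B = {1, 5, 12, 13, 22}
A ∪ B = all elements in A or B
A ∪ B = {1, 5, 6, 12, 13, 15, 18, 19, 22}
Checking if 15 ∈ A ∪ B
15 is in A ∪ B → True

15 ∈ A ∪ B


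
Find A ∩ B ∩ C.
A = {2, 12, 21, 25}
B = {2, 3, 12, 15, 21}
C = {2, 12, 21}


A ∩ B = {2, 12, 21}
(A ∩ B) ∩ C = {2, 12, 21}

A ∩ B ∩ C = {2, 12, 21}


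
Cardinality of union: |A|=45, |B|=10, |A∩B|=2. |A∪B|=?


|A ∪ B| = |A| + |B| - |A ∩ B|
= 45 + 10 - 2
= 53

|A ∪ B| = 53


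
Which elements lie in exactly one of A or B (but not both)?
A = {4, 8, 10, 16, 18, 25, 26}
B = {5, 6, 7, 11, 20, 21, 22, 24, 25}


A △ B = (A \ B) ∪ (B \ A) = elements in exactly one of A or B
A \ B = {4, 8, 10, 16, 18, 26}
B \ A = {5, 6, 7, 11, 20, 21, 22, 24}
A △ B = {4, 5, 6, 7, 8, 10, 11, 16, 18, 20, 21, 22, 24, 26}

A △ B = {4, 5, 6, 7, 8, 10, 11, 16, 18, 20, 21, 22, 24, 26}


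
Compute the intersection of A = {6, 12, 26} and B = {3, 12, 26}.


A ∩ B = elements in both A and B
A = {6, 12, 26}
B = {3, 12, 26}
A ∩ B = {12, 26}

A ∩ B = {12, 26}


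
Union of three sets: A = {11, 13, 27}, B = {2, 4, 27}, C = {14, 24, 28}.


A ∪ B = {2, 4, 11, 13, 27}
(A ∪ B) ∪ C = {2, 4, 11, 13, 14, 24, 27, 28}

A ∪ B ∪ C = {2, 4, 11, 13, 14, 24, 27, 28}


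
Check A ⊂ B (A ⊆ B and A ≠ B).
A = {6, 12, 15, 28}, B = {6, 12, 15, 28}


A ⊂ B requires: A ⊆ B AND A ≠ B.
A ⊆ B? Yes
A = B? Yes
A = B, so A is not a PROPER subset.

No, A is not a proper subset of B


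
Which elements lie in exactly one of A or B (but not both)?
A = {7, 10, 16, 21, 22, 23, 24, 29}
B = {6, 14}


A △ B = (A \ B) ∪ (B \ A) = elements in exactly one of A or B
A \ B = {7, 10, 16, 21, 22, 23, 24, 29}
B \ A = {6, 14}
A △ B = {6, 7, 10, 14, 16, 21, 22, 23, 24, 29}

A △ B = {6, 7, 10, 14, 16, 21, 22, 23, 24, 29}


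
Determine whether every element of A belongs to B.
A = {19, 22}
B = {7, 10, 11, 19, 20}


A ⊆ B means every element of A is in B.
Elements in A not in B: {22}
So A ⊄ B.

No, A ⊄ B


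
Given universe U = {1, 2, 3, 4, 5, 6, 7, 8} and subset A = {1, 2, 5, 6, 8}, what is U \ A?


Aᶜ = U \ A = elements in U but not in A
U = {1, 2, 3, 4, 5, 6, 7, 8}
A = {1, 2, 5, 6, 8}
Aᶜ = {3, 4, 7}

Aᶜ = {3, 4, 7}


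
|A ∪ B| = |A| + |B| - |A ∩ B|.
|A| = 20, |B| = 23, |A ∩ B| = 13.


|A ∪ B| = |A| + |B| - |A ∩ B|
= 20 + 23 - 13
= 30

|A ∪ B| = 30


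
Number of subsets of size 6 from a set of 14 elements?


C(n,k) = n! / (k!(n-k)!)
C(14,6) = 14! / (6!8!)
= 3003

C(14,6) = 3003


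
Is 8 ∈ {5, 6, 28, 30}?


A = {5, 6, 28, 30}
Checking if 8 is in A
8 is not in A → False

8 ∉ A


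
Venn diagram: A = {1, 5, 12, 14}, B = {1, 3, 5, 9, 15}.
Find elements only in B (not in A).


A = {1, 5, 12, 14}
B = {1, 3, 5, 9, 15}
Region: only in B (not in A)
Elements: {3, 9, 15}

Elements only in B (not in A): {3, 9, 15}


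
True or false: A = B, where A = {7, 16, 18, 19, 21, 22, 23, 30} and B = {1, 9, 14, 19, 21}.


Two sets are equal iff they have exactly the same elements.
A = {7, 16, 18, 19, 21, 22, 23, 30}
B = {1, 9, 14, 19, 21}
Differences: {1, 7, 9, 14, 16, 18, 22, 23, 30}
A ≠ B

No, A ≠ B


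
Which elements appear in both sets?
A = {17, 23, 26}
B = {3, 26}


A ∩ B = elements in both A and B
A = {17, 23, 26}
B = {3, 26}
A ∩ B = {26}

A ∩ B = {26}


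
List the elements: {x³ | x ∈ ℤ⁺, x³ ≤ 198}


Checking each candidate:
Condition: positive perfect cubes ≤ 198
Result = {1, 8, 27, 64, 125}

{1, 8, 27, 64, 125}


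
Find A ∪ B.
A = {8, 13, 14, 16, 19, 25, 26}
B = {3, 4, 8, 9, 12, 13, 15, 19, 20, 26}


A ∪ B = all elements in A or B (or both)
A = {8, 13, 14, 16, 19, 25, 26}
B = {3, 4, 8, 9, 12, 13, 15, 19, 20, 26}
A ∪ B = {3, 4, 8, 9, 12, 13, 14, 15, 16, 19, 20, 25, 26}

A ∪ B = {3, 4, 8, 9, 12, 13, 14, 15, 16, 19, 20, 25, 26}


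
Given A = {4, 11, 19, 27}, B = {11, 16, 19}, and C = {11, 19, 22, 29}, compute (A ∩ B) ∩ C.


A ∩ B = {11, 19}
(A ∩ B) ∩ C = {11, 19}

A ∩ B ∩ C = {11, 19}


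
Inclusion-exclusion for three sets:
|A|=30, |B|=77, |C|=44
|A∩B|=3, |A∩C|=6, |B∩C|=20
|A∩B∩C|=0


|A∪B∪C| = |A|+|B|+|C| - |A∩B|-|A∩C|-|B∩C| + |A∩B∩C|
= 30+77+44 - 3-6-20 + 0
= 151 - 29 + 0
= 122

|A ∪ B ∪ C| = 122


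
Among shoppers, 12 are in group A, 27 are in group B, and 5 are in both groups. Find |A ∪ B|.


|A ∪ B| = |A| + |B| - |A ∩ B|
= 12 + 27 - 5
= 34

|A ∪ B| = 34


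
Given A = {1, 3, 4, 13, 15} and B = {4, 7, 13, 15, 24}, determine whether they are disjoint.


Disjoint means A ∩ B = ∅.
A ∩ B = {4, 13, 15}
A ∩ B ≠ ∅, so A and B are NOT disjoint.

No, A and B are not disjoint (A ∩ B = {4, 13, 15})


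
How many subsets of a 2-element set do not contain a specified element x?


Subsets of A avoiding x are subsets of A \ {x}, which has 1 elements.
Count = 2^(n-1) = 2^1
= 2

Number of subsets avoiding x = 2


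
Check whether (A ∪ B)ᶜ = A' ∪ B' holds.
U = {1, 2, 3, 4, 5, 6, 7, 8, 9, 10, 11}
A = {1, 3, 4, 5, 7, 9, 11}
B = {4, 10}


LHS: A ∪ B = {1, 3, 4, 5, 7, 9, 10, 11}
(A ∪ B)' = U \ (A ∪ B) = {2, 6, 8}
A' = {2, 6, 8, 10}, B' = {1, 2, 3, 5, 6, 7, 8, 9, 11}
Claimed RHS: A' ∪ B' = {1, 2, 3, 5, 6, 7, 8, 9, 10, 11}
Identity is INVALID: LHS = {2, 6, 8} but the RHS claimed here equals {1, 2, 3, 5, 6, 7, 8, 9, 10, 11}. The correct form is (A ∪ B)' = A' ∩ B'.

Identity is invalid: (A ∪ B)' = {2, 6, 8} but A' ∪ B' = {1, 2, 3, 5, 6, 7, 8, 9, 10, 11}. The correct De Morgan law is (A ∪ B)' = A' ∩ B'.


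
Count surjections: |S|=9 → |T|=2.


n = |S| = 9, k = |T| = 2. Surjections via inclusion-exclusion:
S(n,k) = Σ(-1)^i × C(k,i) × (k-i)^n, i=0 to k
i=0: (-1)^0×C(2,0)×2^9 = 512
i=1: (-1)^1×C(2,1)×1^9 = -2
i=2: (-1)^2×C(2,2)×0^9 = 0
Total = 510

Number of surjections = 510


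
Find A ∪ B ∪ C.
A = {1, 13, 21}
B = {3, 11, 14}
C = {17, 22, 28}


A ∪ B = {1, 3, 11, 13, 14, 21}
(A ∪ B) ∪ C = {1, 3, 11, 13, 14, 17, 21, 22, 28}

A ∪ B ∪ C = {1, 3, 11, 13, 14, 17, 21, 22, 28}


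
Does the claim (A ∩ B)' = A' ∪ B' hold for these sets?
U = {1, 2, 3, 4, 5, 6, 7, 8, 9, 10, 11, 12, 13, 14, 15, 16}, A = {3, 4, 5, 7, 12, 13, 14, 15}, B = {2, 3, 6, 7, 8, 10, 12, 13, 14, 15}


LHS: A ∩ B = {3, 7, 12, 13, 14, 15}
(A ∩ B)' = U \ (A ∩ B) = {1, 2, 4, 5, 6, 8, 9, 10, 11, 16}
A' = {1, 2, 6, 8, 9, 10, 11, 16}, B' = {1, 4, 5, 9, 11, 16}
Claimed RHS: A' ∪ B' = {1, 2, 4, 5, 6, 8, 9, 10, 11, 16}
Identity is VALID: LHS = RHS = {1, 2, 4, 5, 6, 8, 9, 10, 11, 16} ✓

Identity is valid. (A ∩ B)' = A' ∪ B' = {1, 2, 4, 5, 6, 8, 9, 10, 11, 16}


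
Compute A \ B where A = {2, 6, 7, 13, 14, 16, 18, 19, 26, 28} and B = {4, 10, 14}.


A \ B = elements in A but not in B
A = {2, 6, 7, 13, 14, 16, 18, 19, 26, 28}
B = {4, 10, 14}
Remove from A any elements in B
A \ B = {2, 6, 7, 13, 16, 18, 19, 26, 28}

A \ B = {2, 6, 7, 13, 16, 18, 19, 26, 28}


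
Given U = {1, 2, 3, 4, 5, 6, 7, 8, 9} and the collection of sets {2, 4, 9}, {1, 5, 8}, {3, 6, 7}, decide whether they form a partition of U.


A partition requires: (1) non-empty parts, (2) pairwise disjoint, (3) union = U
Parts: {2, 4, 9}, {1, 5, 8}, {3, 6, 7}
Union of parts: {1, 2, 3, 4, 5, 6, 7, 8, 9}
U = {1, 2, 3, 4, 5, 6, 7, 8, 9}
All non-empty? True
Pairwise disjoint? True
Covers U? True

Yes, valid partition


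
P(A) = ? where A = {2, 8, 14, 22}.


|A| = 4, so |P(A)| = 2^4 = 16
Enumerate subsets by cardinality (0 to 4):
∅, {2}, {8}, {14}, {22}, {2, 8}, {2, 14}, {2, 22}, {8, 14}, {8, 22}, {14, 22}, {2, 8, 14}, {2, 8, 22}, {2, 14, 22}, {8, 14, 22}, {2, 8, 14, 22}

P(A) has 16 subsets: ∅, {2}, {8}, {14}, {22}, {2, 8}, {2, 14}, {2, 22}, {8, 14}, {8, 22}, {14, 22}, {2, 8, 14}, {2, 8, 22}, {2, 14, 22}, {8, 14, 22}, {2, 8, 14, 22}


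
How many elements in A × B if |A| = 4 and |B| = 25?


|A × B| = |A| × |B|
= 4 × 25
= 100

|A × B| = 100


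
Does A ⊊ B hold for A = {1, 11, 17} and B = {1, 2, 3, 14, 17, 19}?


A ⊂ B requires: A ⊆ B AND A ≠ B.
A ⊆ B? No
A ⊄ B, so A is not a proper subset.

No, A is not a proper subset of B


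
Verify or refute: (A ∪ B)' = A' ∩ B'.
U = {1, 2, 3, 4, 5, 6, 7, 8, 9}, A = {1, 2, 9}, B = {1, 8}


LHS: A ∪ B = {1, 2, 8, 9}
(A ∪ B)' = U \ (A ∪ B) = {3, 4, 5, 6, 7}
A' = {3, 4, 5, 6, 7, 8}, B' = {2, 3, 4, 5, 6, 7, 9}
Claimed RHS: A' ∩ B' = {3, 4, 5, 6, 7}
Identity is VALID: LHS = RHS = {3, 4, 5, 6, 7} ✓

Identity is valid. (A ∪ B)' = A' ∩ B' = {3, 4, 5, 6, 7}


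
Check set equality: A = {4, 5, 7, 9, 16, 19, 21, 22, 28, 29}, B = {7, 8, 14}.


Two sets are equal iff they have exactly the same elements.
A = {4, 5, 7, 9, 16, 19, 21, 22, 28, 29}
B = {7, 8, 14}
Differences: {4, 5, 8, 9, 14, 16, 19, 21, 22, 28, 29}
A ≠ B

No, A ≠ B


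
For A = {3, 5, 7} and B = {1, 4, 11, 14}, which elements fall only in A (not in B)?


A = {3, 5, 7}
B = {1, 4, 11, 14}
Region: only in A (not in B)
Elements: {3, 5, 7}

Elements only in A (not in B): {3, 5, 7}


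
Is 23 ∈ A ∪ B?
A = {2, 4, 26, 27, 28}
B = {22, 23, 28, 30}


A = {2, 4, 26, 27, 28}, B = {22, 23, 28, 30}
A ∪ B = all elements in A or B
A ∪ B = {2, 4, 22, 23, 26, 27, 28, 30}
Checking if 23 ∈ A ∪ B
23 is in A ∪ B → True

23 ∈ A ∪ B


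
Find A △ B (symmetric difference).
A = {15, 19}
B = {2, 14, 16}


A △ B = (A \ B) ∪ (B \ A) = elements in exactly one of A or B
A \ B = {15, 19}
B \ A = {2, 14, 16}
A △ B = {2, 14, 15, 16, 19}

A △ B = {2, 14, 15, 16, 19}


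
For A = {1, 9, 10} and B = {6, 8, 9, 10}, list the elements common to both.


A ∩ B = elements in both A and B
A = {1, 9, 10}
B = {6, 8, 9, 10}
A ∩ B = {9, 10}

A ∩ B = {9, 10}


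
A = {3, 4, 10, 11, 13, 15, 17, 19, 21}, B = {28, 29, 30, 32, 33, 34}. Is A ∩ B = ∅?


Disjoint means A ∩ B = ∅.
A ∩ B = ∅
A ∩ B = ∅, so A and B are disjoint.

Yes, A and B are disjoint


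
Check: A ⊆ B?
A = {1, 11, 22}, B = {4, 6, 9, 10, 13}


A ⊆ B means every element of A is in B.
Elements in A not in B: {1, 11, 22}
So A ⊄ B.

No, A ⊄ B


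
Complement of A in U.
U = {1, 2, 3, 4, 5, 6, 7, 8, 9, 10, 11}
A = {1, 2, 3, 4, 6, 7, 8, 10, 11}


Aᶜ = U \ A = elements in U but not in A
U = {1, 2, 3, 4, 5, 6, 7, 8, 9, 10, 11}
A = {1, 2, 3, 4, 6, 7, 8, 10, 11}
Aᶜ = {5, 9}

Aᶜ = {5, 9}


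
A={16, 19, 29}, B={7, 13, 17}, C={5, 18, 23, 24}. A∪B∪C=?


A ∪ B = {7, 13, 16, 17, 19, 29}
(A ∪ B) ∪ C = {5, 7, 13, 16, 17, 18, 19, 23, 24, 29}

A ∪ B ∪ C = {5, 7, 13, 16, 17, 18, 19, 23, 24, 29}


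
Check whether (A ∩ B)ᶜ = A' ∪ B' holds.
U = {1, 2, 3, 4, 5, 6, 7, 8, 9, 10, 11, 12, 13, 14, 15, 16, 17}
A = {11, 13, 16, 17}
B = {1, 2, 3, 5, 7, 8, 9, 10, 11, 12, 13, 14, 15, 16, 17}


LHS: A ∩ B = {11, 13, 16, 17}
(A ∩ B)' = U \ (A ∩ B) = {1, 2, 3, 4, 5, 6, 7, 8, 9, 10, 12, 14, 15}
A' = {1, 2, 3, 4, 5, 6, 7, 8, 9, 10, 12, 14, 15}, B' = {4, 6}
Claimed RHS: A' ∪ B' = {1, 2, 3, 4, 5, 6, 7, 8, 9, 10, 12, 14, 15}
Identity is VALID: LHS = RHS = {1, 2, 3, 4, 5, 6, 7, 8, 9, 10, 12, 14, 15} ✓

Identity is valid. (A ∩ B)' = A' ∪ B' = {1, 2, 3, 4, 5, 6, 7, 8, 9, 10, 12, 14, 15}
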